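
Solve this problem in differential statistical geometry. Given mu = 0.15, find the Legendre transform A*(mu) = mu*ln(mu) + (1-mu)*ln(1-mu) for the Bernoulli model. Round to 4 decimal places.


Legendre transform for Bernoulli:
A*(mu) = mu*log(mu) + (1-mu)*log(1-mu).
mu = 0.15, 1-mu = 0.85.
mu*log(mu) = 0.15*log(0.15) = -0.284568.
(1-mu)*log(1-mu) = 0.85*log(0.85) = -0.138141.
A* = -0.284568 + -0.138141 = -0.4227

-0.4227


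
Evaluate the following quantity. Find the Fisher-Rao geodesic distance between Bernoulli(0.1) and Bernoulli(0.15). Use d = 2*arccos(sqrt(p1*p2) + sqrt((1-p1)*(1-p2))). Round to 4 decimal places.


Geodesic distance on Bernoulli manifold:
d(p1,p2) = 2*arccos(sqrt(p1*p2) + sqrt((1-p1)*(1-p2))).
sqrt(p1*p2) = sqrt(0.1*0.15) = 0.122474.
sqrt((1-p1)*(1-p2)) = sqrt(0.9*0.85) = 0.874643.
arg = 0.122474 + 0.874643 = 0.997117.
d = 2*arccos(0.997117) = 0.1519

0.1519


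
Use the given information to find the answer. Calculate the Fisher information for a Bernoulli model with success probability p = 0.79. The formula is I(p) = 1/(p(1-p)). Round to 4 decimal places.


For Bernoulli(p), Fisher information is I(p) = 1/(p*(1-p)).
p = 0.79, 1-p = 0.21.
p*(1-p) = 0.1659.
I(p) = 1/0.1659 = 6.0277

6.0277


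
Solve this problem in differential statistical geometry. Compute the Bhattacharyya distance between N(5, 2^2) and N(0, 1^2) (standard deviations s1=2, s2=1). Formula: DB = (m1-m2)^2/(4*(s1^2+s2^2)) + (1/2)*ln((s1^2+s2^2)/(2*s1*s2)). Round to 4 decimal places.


Bhattacharyya distance between two Gaussians:
DB = (m1-m2)^2/(4*(s1^2+s2^2)) + (1/2)*ln((s1^2+s2^2)/(2*s1*s2)).
(m1-m2)^2 = (5)^2 = 25.
s1^2+s2^2 = 4 + 1 = 5.
term1 = 25/20 = 1.25.
term2 = 0.5*ln(5/4.0) = 0.111572.
DB = 1.25 + 0.111572 = 1.3616

1.3616


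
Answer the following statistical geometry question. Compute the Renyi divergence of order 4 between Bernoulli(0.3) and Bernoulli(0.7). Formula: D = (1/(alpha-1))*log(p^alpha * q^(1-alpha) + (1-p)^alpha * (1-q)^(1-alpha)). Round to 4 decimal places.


Renyi divergence of order alpha between Bernoulli distributions:
D = (1/(alpha-1))*log(p^alpha * q^(1-alpha) + (1-p)^alpha * (1-q)^(1-alpha)).
alpha = 4, p = 0.3, q = 0.7.
p^alpha * q^(1-alpha) = 0.3^4 * 0.7^-3 = 0.023615.
(1-p)^alpha * (1-q)^(1-alpha) = 0.7^4 * 0.3^-3 = 8.892593.
sum = 0.023615 + 8.892593 = 8.916208.
D = (1/3)*log(8.916208) = 0.7293

0.7293


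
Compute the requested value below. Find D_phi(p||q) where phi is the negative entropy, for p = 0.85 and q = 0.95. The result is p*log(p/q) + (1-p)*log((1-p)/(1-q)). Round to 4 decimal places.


Bregman divergence with negative entropy generator:
D = p*log(p/q) + (1-p)*log((1-p)/(1-q)).
p = 0.85, q = 0.95.
p*log(p/q) = 0.85*log(0.85/0.95) = -0.094542.
(1-p)*log((1-p)/(1-q)) = 0.15*log(0.15/0.05) = 0.164792.
D = -0.094542 + 0.164792 = 0.0703

0.0703


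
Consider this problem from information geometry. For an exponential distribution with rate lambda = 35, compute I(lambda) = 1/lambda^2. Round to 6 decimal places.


Fisher information for exponential: I(lambda) = 1/lambda^2.
lambda = 35, lambda^2 = 1225.
I = 1/1225 = 0.000816

0.000816


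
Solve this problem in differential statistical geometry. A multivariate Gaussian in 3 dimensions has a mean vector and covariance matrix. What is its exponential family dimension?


Exponential family dimension calculation:
For 3-dim MVN: mean has 3 params, covariance has 3*4/2 = 6 unique entries.
Total dim = 3 + 6 = 9.

9


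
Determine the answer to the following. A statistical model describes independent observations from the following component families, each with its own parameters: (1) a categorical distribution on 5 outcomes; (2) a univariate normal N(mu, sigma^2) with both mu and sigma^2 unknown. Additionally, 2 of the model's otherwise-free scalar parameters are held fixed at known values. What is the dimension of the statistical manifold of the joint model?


The dimension of a statistical manifold equals the number of free
(independent) real parameters of the model. For a product of independent
blocks the parameter counts add.
- categorical on 5 outcomes (probabilities sum to 1): 5-1 = 4.
- normal (mu, sigma^2): 2.
Total = 4 + 2 = 6.
2 parameter(s) fixed at known values: 6 - 2 = 4.
Dimension = 4

4


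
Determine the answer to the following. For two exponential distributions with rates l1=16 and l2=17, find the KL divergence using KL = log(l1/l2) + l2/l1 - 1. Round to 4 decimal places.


KL divergence for exponential family:
KL = log(l1/l2) + l2/l1 - 1.
log(16/17) = -0.060625.
17/16 = 1.0625.
KL = -0.060625 + 1.0625 - 1 = 0.0019

0.0019


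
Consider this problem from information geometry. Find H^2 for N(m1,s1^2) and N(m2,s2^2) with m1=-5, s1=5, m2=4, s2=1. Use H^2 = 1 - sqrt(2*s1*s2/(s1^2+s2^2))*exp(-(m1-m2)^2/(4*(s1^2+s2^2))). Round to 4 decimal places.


Squared Hellinger distance for Gaussians:
H^2 = 1 - sqrt(2*s1*s2/(s1^2+s2^2)) * exp(-(m1-m2)^2/(4*(s1^2+s2^2))).
s1^2 = 25, s2^2 = 1, s1^2+s2^2 = 26.
sqrt(2*5*1/(26)) = 0.620174.
(m1-m2)^2 = (-9)^2 = 81.
exp(-81/(4*26)) = exp(-0.778846) = 0.458935.
H^2 = 1 - 0.620174*0.458935 = 0.7154

0.7154


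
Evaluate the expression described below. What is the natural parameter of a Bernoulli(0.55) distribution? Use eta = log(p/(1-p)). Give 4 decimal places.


Natural parameter for Bernoulli: eta = log(p/(1-p)).
p = 0.55, 1-p = 0.45.
p/(1-p) = 1.222222.
eta = log(1.222222) = 0.2007

0.2007


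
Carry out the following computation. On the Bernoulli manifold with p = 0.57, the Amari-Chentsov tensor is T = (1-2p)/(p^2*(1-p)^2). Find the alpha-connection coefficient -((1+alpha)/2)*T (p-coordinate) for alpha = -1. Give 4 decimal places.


Skewness (Amari-Chentsov) tensor: T = (1-2p)/(p^2*(1-p)^2).
p = 0.57, 1-2p = -0.14, p^2 = 0.3249, (1-p)^2 = 0.1849.
T = -0.14/(0.3249 * 0.1849) = -2.330459.
In the p-coordinate, Gamma^(alpha) = Gamma^(0) - (alpha/2)*T with Gamma^(0) = (1/2)*g'(p) = -T/2,
so Gamma^(alpha) = -((1+alpha)/2)*T.
alpha = -1, -(1+alpha)/2 = 0.0.
Gamma = 0.0 * -2.330459 = 0.0000

0.0000


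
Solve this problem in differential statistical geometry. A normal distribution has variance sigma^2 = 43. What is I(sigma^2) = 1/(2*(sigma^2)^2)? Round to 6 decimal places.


Fisher information for variance: I(sigma^2) = 1/(2*sigma^4).
sigma^2 = 43, so sigma^4 = 1849.
I = 1/(2*1849) = 1/3698 = 0.000270

0.000270


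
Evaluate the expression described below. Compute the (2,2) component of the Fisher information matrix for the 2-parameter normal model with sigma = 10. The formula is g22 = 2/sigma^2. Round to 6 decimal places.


For the 2-parameter normal family, the Fisher metric has:
  g11 = 1/sigma^2, g22 = 2/sigma^2.
sigma = 10, sigma^2 = 100.
g22 = 0.020000

0.020000


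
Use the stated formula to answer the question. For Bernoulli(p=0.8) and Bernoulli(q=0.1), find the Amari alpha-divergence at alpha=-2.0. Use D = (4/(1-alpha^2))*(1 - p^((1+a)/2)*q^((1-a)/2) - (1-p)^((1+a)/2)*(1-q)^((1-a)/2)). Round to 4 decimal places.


Amari alpha-divergence:
D = (4/(1-alpha^2))*(1 - p^((1+a)/2)*q^((1-a)/2) - (1-p)^((1+a)/2)*(1-q)^((1-a)/2)).
alpha = -2.0, p = 0.8, q = 0.1.
e1 = (1+alpha)/2 = -0.5, e2 = (1-alpha)/2 = 1.5.
t1 = p^e1 * q^e2 = 0.8^-0.5 * 0.1^1.5 = 0.035355.
t2 = (1-p)^e1 * (1-q)^e2 = 0.2^-0.5 * 0.9^1.5 = 1.909188.
4/(1-alpha^2) = -1.333333.
D = -1.333333*(1 - 0.035355 - 1.909188) = 1.2594

1.2594


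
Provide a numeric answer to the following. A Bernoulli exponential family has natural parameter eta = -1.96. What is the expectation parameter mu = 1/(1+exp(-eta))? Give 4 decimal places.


Dual coordinate (expectation parameter) for Bernoulli:
mu = 1/(1+exp(-eta)).
eta = -1.96.
exp(-eta) = exp(1.96) = 7.099327.
mu = 1/(1+7.099327) = 0.1235

0.1235


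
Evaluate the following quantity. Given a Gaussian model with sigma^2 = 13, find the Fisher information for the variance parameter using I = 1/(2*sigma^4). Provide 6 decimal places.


Fisher information for variance: I(sigma^2) = 1/(2*sigma^4).
sigma^2 = 13, so sigma^4 = 169.
I = 1/(2*169) = 1/338 = 0.002959

0.002959


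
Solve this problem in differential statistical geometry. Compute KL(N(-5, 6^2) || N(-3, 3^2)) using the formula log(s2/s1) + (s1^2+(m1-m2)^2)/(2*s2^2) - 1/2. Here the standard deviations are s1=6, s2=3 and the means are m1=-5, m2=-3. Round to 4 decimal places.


KL divergence between normal distributions:
KL = log(s2/s1) + (s1^2 + (m1-m2)^2)/(2*s2^2) - 1/2.
log(3/6) = -0.693147.
(6^2 + (-5--3)^2)/(2*3^2) = (36 + 4)/18 = 2.222222.
KL = -0.693147 + 2.222222 - 0.5 = 1.0291

1.0291


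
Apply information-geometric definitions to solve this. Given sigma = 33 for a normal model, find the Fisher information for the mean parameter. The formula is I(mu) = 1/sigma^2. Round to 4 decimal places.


The Fisher information for the mean of a normal distribution is I(mu) = 1/sigma^2.
sigma = 33, so sigma^2 = 1089.
I(mu) = 1/1089 = 0.0009

0.0009


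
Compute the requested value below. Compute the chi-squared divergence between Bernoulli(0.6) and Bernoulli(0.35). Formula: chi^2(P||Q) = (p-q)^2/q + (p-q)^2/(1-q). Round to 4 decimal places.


Chi-squared divergence between Bernoulli distributions:
chi^2 = (p-q)^2/q + (p-q)^2/(1-q).
p = 0.6, q = 0.35, p-q = 0.25.
(p-q)^2 = 0.0625.
term1 = 0.0625/0.35 = 0.178571.
term2 = 0.0625/0.65 = 0.096154.
chi^2 = 0.178571 + 0.096154 = 0.2747

0.2747


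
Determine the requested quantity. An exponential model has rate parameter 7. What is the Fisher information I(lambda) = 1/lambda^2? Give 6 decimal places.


Fisher information for exponential: I(lambda) = 1/lambda^2.
lambda = 7, lambda^2 = 49.
I = 1/49 = 0.020408

0.020408


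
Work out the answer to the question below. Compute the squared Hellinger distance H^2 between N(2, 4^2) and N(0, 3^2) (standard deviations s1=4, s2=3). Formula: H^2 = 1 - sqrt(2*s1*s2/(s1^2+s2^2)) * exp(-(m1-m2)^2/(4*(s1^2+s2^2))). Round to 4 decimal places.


Squared Hellinger distance for Gaussians:
H^2 = 1 - sqrt(2*s1*s2/(s1^2+s2^2)) * exp(-(m1-m2)^2/(4*(s1^2+s2^2))).
s1^2 = 16, s2^2 = 9, s1^2+s2^2 = 25.
sqrt(2*4*3/(25)) = 0.979796.
(m1-m2)^2 = (2)^2 = 4.
exp(-4/(4*25)) = exp(-0.04) = 0.960789.
H^2 = 1 - 0.979796*0.960789 = 0.0586

0.0586


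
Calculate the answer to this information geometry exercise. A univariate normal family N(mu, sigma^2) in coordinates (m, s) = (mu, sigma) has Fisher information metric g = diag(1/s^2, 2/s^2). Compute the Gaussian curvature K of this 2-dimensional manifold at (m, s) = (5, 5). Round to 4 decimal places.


The metric has the form g = (A dm^2 + B ds^2)/s^2 with A = 1, B = 2.
Substitute u = sqrt(A/B)*m: g = B*(du^2 + ds^2)/s^2, i.e. B times the
Poincare upper half-plane metric, which has constant Gaussian curvature -1.
Scaling a 2D metric by a constant c divides the Gaussian curvature by c,
so K = -1/B = -1/(2) = -0.5000 everywhere (the point (m, s) = (5, 5) is irrelevant:
the curvature is constant).
The requested Gaussian curvature is K = -0.5000.

-0.5000


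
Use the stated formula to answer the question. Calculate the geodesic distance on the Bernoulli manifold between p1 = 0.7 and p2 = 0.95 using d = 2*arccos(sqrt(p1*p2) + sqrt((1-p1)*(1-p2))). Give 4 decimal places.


Geodesic distance on Bernoulli manifold:
d(p1,p2) = 2*arccos(sqrt(p1*p2) + sqrt((1-p1)*(1-p2))).
sqrt(p1*p2) = sqrt(0.7*0.95) = 0.815475.
sqrt((1-p1)*(1-p2)) = sqrt(0.3*0.05) = 0.122474.
arg = 0.815475 + 0.122474 = 0.93795.
d = 2*arccos(0.93795) = 0.7083

0.7083


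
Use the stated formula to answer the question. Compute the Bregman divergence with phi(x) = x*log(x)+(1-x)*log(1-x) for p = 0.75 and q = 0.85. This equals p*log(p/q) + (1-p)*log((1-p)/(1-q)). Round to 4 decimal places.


Bregman divergence with negative entropy generator:
D = p*log(p/q) + (1-p)*log((1-p)/(1-q)).
p = 0.75, q = 0.85.
p*log(p/q) = 0.75*log(0.75/0.85) = -0.093872.
(1-p)*log((1-p)/(1-q)) = 0.25*log(0.25/0.15) = 0.127706.
D = -0.093872 + 0.127706 = 0.0338

0.0338


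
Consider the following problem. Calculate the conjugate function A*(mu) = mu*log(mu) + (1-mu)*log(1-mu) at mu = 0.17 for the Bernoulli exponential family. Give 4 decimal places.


Legendre transform for Bernoulli:
A*(mu) = mu*log(mu) + (1-mu)*log(1-mu).
mu = 0.17, 1-mu = 0.83.
mu*log(mu) = 0.17*log(0.17) = -0.301233.
(1-mu)*log(1-mu) = 0.83*log(0.83) = -0.154654.
A* = -0.301233 + -0.154654 = -0.4559

-0.4559


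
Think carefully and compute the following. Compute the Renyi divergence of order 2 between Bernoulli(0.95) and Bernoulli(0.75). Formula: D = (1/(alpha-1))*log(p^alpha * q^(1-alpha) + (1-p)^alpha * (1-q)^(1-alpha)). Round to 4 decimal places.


Renyi divergence of order alpha between Bernoulli distributions:
D = (1/(alpha-1))*log(p^alpha * q^(1-alpha) + (1-p)^alpha * (1-q)^(1-alpha)).
alpha = 2, p = 0.95, q = 0.75.
p^alpha * q^(1-alpha) = 0.95^2 * 0.75^-1 = 1.203333.
(1-p)^alpha * (1-q)^(1-alpha) = 0.05^2 * 0.25^-1 = 0.01.
sum = 1.203333 + 0.01 = 1.213333.
D = (1/1)*log(1.213333) = 0.1934

0.1934


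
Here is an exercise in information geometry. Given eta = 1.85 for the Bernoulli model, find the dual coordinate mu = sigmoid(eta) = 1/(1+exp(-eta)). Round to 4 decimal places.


Dual coordinate (expectation parameter) for Bernoulli:
mu = 1/(1+exp(-eta)).
eta = 1.85.
exp(-eta) = exp(-1.85) = 0.157237.
mu = 1/(1+0.157237) = 0.8641

0.8641


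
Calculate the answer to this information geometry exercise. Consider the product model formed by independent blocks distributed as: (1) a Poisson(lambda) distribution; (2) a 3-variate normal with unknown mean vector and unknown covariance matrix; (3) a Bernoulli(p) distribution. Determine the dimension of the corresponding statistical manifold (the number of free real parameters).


The dimension of a statistical manifold equals the number of free
(independent) real parameters of the model. For a product of independent
blocks the parameter counts add.
- Poisson (lambda): 1.
- 3-variate normal: 3 (mean) + 3*4/2 = 6 (symmetric covariance) = 9.
- Bernoulli (p): 1.
Total = 1 + 9 + 1 = 11.
Dimension = 11

11


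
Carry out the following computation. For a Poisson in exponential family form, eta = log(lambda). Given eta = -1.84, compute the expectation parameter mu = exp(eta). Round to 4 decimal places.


Expectation parameter for Poisson exponential family:
mu = exp(eta).
eta = -1.84.
mu = exp(-1.84) = 0.1588

0.1588


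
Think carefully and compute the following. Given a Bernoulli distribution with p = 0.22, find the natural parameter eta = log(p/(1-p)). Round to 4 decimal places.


Natural parameter for Bernoulli: eta = log(p/(1-p)).
p = 0.22, 1-p = 0.78.
p/(1-p) = 0.282051.
eta = log(0.282051) = -1.2657

-1.2657


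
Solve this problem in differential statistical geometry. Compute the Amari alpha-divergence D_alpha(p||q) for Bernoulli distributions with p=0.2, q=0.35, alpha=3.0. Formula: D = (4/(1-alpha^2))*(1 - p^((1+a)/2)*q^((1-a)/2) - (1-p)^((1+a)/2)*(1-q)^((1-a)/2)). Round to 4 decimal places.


Amari alpha-divergence:
D = (4/(1-alpha^2))*(1 - p^((1+a)/2)*q^((1-a)/2) - (1-p)^((1+a)/2)*(1-q)^((1-a)/2)).
alpha = 3.0, p = 0.2, q = 0.35.
e1 = (1+alpha)/2 = 2.0, e2 = (1-alpha)/2 = -1.0.
t1 = p^e1 * q^e2 = 0.2^2.0 * 0.35^-1.0 = 0.114286.
t2 = (1-p)^e1 * (1-q)^e2 = 0.8^2.0 * 0.65^-1.0 = 0.984615.
4/(1-alpha^2) = -0.5.
D = -0.5*(1 - 0.114286 - 0.984615) = 0.0495

0.0495


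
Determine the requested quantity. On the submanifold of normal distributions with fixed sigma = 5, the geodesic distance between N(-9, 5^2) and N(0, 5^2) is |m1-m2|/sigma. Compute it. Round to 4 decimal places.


On the fixed-variance normal subfamily, geodesic distance = |m1-m2|/sigma.
|-9 - 0| = 9.
sigma = 5.
d = 9/5 = 1.8000

1.8000


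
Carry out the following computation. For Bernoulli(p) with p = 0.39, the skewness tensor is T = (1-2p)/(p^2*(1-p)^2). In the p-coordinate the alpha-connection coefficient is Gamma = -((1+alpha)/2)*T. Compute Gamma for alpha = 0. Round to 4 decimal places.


Skewness (Amari-Chentsov) tensor: T = (1-2p)/(p^2*(1-p)^2).
p = 0.39, 1-2p = 0.22, p^2 = 0.1521, (1-p)^2 = 0.3721.
T = 0.22/(0.1521 * 0.3721) = 3.887172.
In the p-coordinate, Gamma^(alpha) = Gamma^(0) - (alpha/2)*T with Gamma^(0) = (1/2)*g'(p) = -T/2,
so Gamma^(alpha) = -((1+alpha)/2)*T.
alpha = 0, -(1+alpha)/2 = -0.5.
Gamma = -0.5 * 3.887172 = -1.9436

-1.9436


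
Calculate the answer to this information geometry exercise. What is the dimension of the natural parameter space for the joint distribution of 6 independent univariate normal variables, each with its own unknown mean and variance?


Exponential family dimension calculation:
Each univariate normal has two natural parameters (mu/sigma^2 and -1/(2 sigma^2)).
With 6 independent components, dim = 2 * 6 = 12.

12


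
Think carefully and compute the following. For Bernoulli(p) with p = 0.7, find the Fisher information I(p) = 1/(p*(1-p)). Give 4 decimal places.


For Bernoulli(p), Fisher information is I(p) = 1/(p*(1-p)).
p = 0.7, 1-p = 0.3.
p*(1-p) = 0.21.
I(p) = 1/0.21 = 4.7619

4.7619


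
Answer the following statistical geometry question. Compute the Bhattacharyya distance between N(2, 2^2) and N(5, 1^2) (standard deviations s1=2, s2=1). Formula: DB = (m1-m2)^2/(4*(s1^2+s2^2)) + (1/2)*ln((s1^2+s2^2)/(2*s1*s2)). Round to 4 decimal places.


Bhattacharyya distance between two Gaussians:
DB = (m1-m2)^2/(4*(s1^2+s2^2)) + (1/2)*ln((s1^2+s2^2)/(2*s1*s2)).
(m1-m2)^2 = (-3)^2 = 9.
s1^2+s2^2 = 4 + 1 = 5.
term1 = 9/20 = 0.45.
term2 = 0.5*ln(5/4.0) = 0.111572.
DB = 0.45 + 0.111572 = 0.5616

0.5616


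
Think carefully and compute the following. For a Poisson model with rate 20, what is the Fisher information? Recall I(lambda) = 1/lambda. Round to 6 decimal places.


Fisher information for Poisson: I(lambda) = 1/lambda.
lambda = 20.
I(lambda) = 1/20 = 0.050000

0.050000


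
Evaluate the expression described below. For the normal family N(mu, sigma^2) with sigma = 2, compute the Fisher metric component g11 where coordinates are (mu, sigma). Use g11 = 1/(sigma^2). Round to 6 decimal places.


For the 2-parameter normal family, the Fisher metric has:
  g11 = 1/sigma^2, g22 = 2/sigma^2.
sigma = 2, sigma^2 = 4.
g11 = 0.250000

0.250000


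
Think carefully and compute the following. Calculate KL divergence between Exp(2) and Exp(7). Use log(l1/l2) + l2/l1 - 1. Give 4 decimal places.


KL divergence for exponential family:
KL = log(l1/l2) + l2/l1 - 1.
log(2/7) = -1.252763.
7/2 = 3.5.
KL = -1.252763 + 3.5 - 1 = 1.2472

1.2472


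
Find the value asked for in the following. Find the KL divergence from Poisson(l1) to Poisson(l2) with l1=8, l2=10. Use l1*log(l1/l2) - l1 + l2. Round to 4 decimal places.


KL divergence for Poisson:
KL = l1*log(l1/l2) - l1 + l2.
l1 = 8, l2 = 10.
log(8/10) = -0.223144.
l1*log(l1/l2) = 8 * -0.223144 = -1.785148.
KL = -1.785148 - 8 + 10 = 0.2149

0.2149


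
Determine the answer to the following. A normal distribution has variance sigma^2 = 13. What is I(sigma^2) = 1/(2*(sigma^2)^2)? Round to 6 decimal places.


Fisher information for variance: I(sigma^2) = 1/(2*sigma^4).
sigma^2 = 13, so sigma^4 = 169.
I = 1/(2*169) = 1/338 = 0.002959

0.002959


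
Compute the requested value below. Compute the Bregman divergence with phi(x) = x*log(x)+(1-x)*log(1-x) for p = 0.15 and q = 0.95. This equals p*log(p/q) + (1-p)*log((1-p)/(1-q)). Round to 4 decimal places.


Bregman divergence with negative entropy generator:
D = p*log(p/q) + (1-p)*log((1-p)/(1-q)).
p = 0.15, q = 0.95.
p*log(p/q) = 0.15*log(0.15/0.95) = -0.276874.
(1-p)*log((1-p)/(1-q)) = 0.85*log(0.85/0.05) = 2.408231.
D = -0.276874 + 2.408231 = 2.1314

2.1314


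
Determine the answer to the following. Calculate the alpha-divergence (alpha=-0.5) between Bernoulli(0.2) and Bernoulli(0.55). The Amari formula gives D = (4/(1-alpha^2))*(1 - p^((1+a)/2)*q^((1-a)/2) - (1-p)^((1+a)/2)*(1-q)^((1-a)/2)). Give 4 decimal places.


Amari alpha-divergence:
D = (4/(1-alpha^2))*(1 - p^((1+a)/2)*q^((1-a)/2) - (1-p)^((1+a)/2)*(1-q)^((1-a)/2)).
alpha = -0.5, p = 0.2, q = 0.55.
e1 = (1+alpha)/2 = 0.25, e2 = (1-alpha)/2 = 0.75.
t1 = p^e1 * q^e2 = 0.2^0.25 * 0.55^0.75 = 0.4271.
t2 = (1-p)^e1 * (1-q)^e2 = 0.8^0.25 * 0.45^0.75 = 0.519615.
4/(1-alpha^2) = 5.333333.
D = 5.333333*(1 - 0.4271 - 0.519615) = 0.2842

0.2842


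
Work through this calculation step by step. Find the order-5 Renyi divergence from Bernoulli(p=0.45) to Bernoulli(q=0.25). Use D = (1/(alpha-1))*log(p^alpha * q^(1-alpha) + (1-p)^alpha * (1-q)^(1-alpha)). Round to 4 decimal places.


Renyi divergence of order alpha between Bernoulli distributions:
D = (1/(alpha-1))*log(p^alpha * q^(1-alpha) + (1-p)^alpha * (1-q)^(1-alpha)).
alpha = 5, p = 0.45, q = 0.25.
p^alpha * q^(1-alpha) = 0.45^5 * 0.25^-4 = 4.72392.
(1-p)^alpha * (1-q)^(1-alpha) = 0.55^5 * 0.75^-4 = 0.159063.
sum = 4.72392 + 0.159063 = 4.882983.
D = (1/4)*log(4.882983) = 0.3964

0.3964


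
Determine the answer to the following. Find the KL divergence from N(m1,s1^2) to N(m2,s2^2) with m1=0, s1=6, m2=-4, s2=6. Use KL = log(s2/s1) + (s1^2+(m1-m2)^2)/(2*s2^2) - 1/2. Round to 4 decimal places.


KL divergence between normal distributions:
KL = log(s2/s1) + (s1^2 + (m1-m2)^2)/(2*s2^2) - 1/2.
log(6/6) = 0.0.
(6^2 + (0--4)^2)/(2*6^2) = (36 + 16)/72 = 0.722222.
KL = 0.0 + 0.722222 - 0.5 = 0.2222

0.2222


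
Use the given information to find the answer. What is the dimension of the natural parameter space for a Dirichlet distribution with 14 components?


Exponential family dimension calculation:
Dirichlet with 14 components has 14 natural parameters.

14


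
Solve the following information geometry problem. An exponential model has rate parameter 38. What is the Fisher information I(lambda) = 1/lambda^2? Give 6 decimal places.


Fisher information for exponential: I(lambda) = 1/lambda^2.
lambda = 38, lambda^2 = 1444.
I = 1/1444 = 0.000693

0.000693


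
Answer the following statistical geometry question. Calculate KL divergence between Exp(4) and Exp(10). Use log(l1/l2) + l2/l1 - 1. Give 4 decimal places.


KL divergence for exponential family:
KL = log(l1/l2) + l2/l1 - 1.
log(4/10) = -0.916291.
10/4 = 2.5.
KL = -0.916291 + 2.5 - 1 = 0.5837

0.5837


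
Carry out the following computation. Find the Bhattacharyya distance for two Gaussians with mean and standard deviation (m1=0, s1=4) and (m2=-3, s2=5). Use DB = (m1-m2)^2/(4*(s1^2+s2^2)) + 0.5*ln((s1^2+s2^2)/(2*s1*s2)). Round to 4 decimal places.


Bhattacharyya distance between two Gaussians:
DB = (m1-m2)^2/(4*(s1^2+s2^2)) + (1/2)*ln((s1^2+s2^2)/(2*s1*s2)).
(m1-m2)^2 = (3)^2 = 9.
s1^2+s2^2 = 16 + 25 = 41.
term1 = 9/164 = 0.054878.
term2 = 0.5*ln(41/40.0) = 0.012346.
DB = 0.054878 + 0.012346 = 0.0672

0.0672


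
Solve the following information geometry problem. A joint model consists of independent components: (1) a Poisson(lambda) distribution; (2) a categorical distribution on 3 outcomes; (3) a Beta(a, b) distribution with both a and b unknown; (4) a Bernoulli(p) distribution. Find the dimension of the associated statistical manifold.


The dimension of a statistical manifold equals the number of free
(independent) real parameters of the model. For a product of independent
blocks the parameter counts add.
- Poisson (lambda): 1.
- categorical on 3 outcomes (probabilities sum to 1): 3-1 = 2.
- Beta (a, b): 2.
- Bernoulli (p): 1.
Total = 1 + 2 + 2 + 1 = 6.
Dimension = 6

6


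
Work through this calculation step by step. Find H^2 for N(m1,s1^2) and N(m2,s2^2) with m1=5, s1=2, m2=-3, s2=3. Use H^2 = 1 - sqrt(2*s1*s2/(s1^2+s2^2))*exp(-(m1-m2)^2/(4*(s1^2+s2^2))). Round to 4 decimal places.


Squared Hellinger distance for Gaussians:
H^2 = 1 - sqrt(2*s1*s2/(s1^2+s2^2)) * exp(-(m1-m2)^2/(4*(s1^2+s2^2))).
s1^2 = 4, s2^2 = 9, s1^2+s2^2 = 13.
sqrt(2*2*3/(13)) = 0.960769.
(m1-m2)^2 = (8)^2 = 64.
exp(-64/(4*13)) = exp(-1.230769) = 0.292068.
H^2 = 1 - 0.960769*0.292068 = 0.7194

0.7194


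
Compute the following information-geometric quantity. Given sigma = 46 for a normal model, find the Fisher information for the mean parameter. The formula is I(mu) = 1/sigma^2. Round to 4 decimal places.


The Fisher information for the mean of a normal distribution is I(mu) = 1/sigma^2.
sigma = 46, so sigma^2 = 2116.
I(mu) = 1/2116 = 0.0005

0.0005


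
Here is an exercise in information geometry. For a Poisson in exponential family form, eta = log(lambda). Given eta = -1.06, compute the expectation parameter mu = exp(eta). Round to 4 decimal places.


Expectation parameter for Poisson exponential family:
mu = exp(eta).
eta = -1.06.
mu = exp(-1.06) = 0.3465

0.3465


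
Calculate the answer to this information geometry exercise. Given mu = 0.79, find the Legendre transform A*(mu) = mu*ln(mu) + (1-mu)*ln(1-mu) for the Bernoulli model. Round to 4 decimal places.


Legendre transform for Bernoulli:
A*(mu) = mu*log(mu) + (1-mu)*log(1-mu).
mu = 0.79, 1-mu = 0.21.
mu*log(mu) = 0.79*log(0.79) = -0.186221.
(1-mu)*log(1-mu) = 0.21*log(0.21) = -0.327736.
A* = -0.186221 + -0.327736 = -0.5140

-0.5140


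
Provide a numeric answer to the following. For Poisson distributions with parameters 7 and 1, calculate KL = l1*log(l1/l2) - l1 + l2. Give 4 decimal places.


KL divergence for Poisson:
KL = l1*log(l1/l2) - l1 + l2.
l1 = 7, l2 = 1.
log(7/1) = 1.94591.
l1*log(l1/l2) = 7 * 1.94591 = 13.621371.
KL = 13.621371 - 7 + 1 = 7.6214

7.6214


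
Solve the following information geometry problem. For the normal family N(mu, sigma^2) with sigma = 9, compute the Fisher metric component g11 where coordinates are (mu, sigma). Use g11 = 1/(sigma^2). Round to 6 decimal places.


For the 2-parameter normal family, the Fisher metric has:
  g11 = 1/sigma^2, g22 = 2/sigma^2.
sigma = 9, sigma^2 = 81.
g11 = 0.012346

0.012346


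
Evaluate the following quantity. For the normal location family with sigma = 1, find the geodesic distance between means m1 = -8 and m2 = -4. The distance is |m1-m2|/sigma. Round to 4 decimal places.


On the fixed-variance normal subfamily, geodesic distance = |m1-m2|/sigma.
|-8 - -4| = 4.
sigma = 1.
d = 4/1 = 4.0000

4.0000


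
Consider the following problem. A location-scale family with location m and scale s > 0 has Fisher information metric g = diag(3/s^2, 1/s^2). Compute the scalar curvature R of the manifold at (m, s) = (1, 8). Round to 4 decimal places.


The metric has the form g = (A dm^2 + B ds^2)/s^2 with A = 3, B = 1.
Substitute u = sqrt(A/B)*m: g = B*(du^2 + ds^2)/s^2, i.e. B times the
Poincare upper half-plane metric, which has constant Gaussian curvature -1.
Scaling a 2D metric by a constant c divides the Gaussian curvature by c,
so K = -1/B = -1/(1) = -1.0000 everywhere (the point (m, s) = (1, 8) is irrelevant:
the curvature is constant).
Scalar curvature in dimension 2: R = 2K = -2/(1) = -2.0000.

-2.0000


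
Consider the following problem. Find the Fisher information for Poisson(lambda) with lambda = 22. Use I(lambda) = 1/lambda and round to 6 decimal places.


Fisher information for Poisson: I(lambda) = 1/lambda.
lambda = 22.
I(lambda) = 1/22 = 0.045455

0.045455


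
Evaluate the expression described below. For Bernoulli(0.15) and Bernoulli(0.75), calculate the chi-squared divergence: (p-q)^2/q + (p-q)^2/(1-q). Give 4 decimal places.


Chi-squared divergence between Bernoulli distributions:
chi^2 = (p-q)^2/q + (p-q)^2/(1-q).
p = 0.15, q = 0.75, p-q = -0.6.
(p-q)^2 = 0.36.
term1 = 0.36/0.75 = 0.48.
term2 = 0.36/0.25 = 1.44.
chi^2 = 0.48 + 1.44 = 1.9200

1.9200


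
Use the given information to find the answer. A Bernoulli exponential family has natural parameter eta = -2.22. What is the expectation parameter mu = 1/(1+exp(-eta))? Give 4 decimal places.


Dual coordinate (expectation parameter) for Bernoulli:
mu = 1/(1+exp(-eta)).
eta = -2.22.
exp(-eta) = exp(2.22) = 9.207331.
mu = 1/(1+9.207331) = 0.0980

0.0980


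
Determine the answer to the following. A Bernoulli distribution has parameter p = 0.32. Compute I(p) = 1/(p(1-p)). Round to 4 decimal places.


For Bernoulli(p), Fisher information is I(p) = 1/(p*(1-p)).
p = 0.32, 1-p = 0.68.
p*(1-p) = 0.2176.
I(p) = 1/0.2176 = 4.5956

4.5956


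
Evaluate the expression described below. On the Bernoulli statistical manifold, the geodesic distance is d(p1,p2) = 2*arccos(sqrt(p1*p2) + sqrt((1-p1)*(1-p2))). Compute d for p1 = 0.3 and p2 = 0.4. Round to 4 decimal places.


Geodesic distance on Bernoulli manifold:
d(p1,p2) = 2*arccos(sqrt(p1*p2) + sqrt((1-p1)*(1-p2))).
sqrt(p1*p2) = sqrt(0.3*0.4) = 0.34641.
sqrt((1-p1)*(1-p2)) = sqrt(0.7*0.6) = 0.648074.
arg = 0.34641 + 0.648074 = 0.994484.
d = 2*arccos(0.994484) = 0.2102

0.2102


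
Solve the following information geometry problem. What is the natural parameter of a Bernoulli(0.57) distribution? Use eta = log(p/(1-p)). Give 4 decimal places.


Natural parameter for Bernoulli: eta = log(p/(1-p)).
p = 0.57, 1-p = 0.43.
p/(1-p) = 1.325581.
eta = log(1.325581) = 0.2819

0.2819


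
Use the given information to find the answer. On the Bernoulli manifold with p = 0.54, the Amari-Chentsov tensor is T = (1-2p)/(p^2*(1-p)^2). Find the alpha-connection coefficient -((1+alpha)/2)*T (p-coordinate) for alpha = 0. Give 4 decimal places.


Skewness (Amari-Chentsov) tensor: T = (1-2p)/(p^2*(1-p)^2).
p = 0.54, 1-2p = -0.08, p^2 = 0.2916, (1-p)^2 = 0.2116.
T = -0.08/(0.2916 * 0.2116) = -1.296543.
In the p-coordinate, Gamma^(alpha) = Gamma^(0) - (alpha/2)*T with Gamma^(0) = (1/2)*g'(p) = -T/2,
so Gamma^(alpha) = -((1+alpha)/2)*T.
alpha = 0, -(1+alpha)/2 = -0.5.
Gamma = -0.5 * -1.296543 = 0.6483

0.6483


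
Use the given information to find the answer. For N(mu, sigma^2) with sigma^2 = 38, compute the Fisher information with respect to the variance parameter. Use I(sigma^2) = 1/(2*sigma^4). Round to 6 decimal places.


Fisher information for variance: I(sigma^2) = 1/(2*sigma^4).
sigma^2 = 38, so sigma^4 = 1444.
I = 1/(2*1444) = 1/2888 = 0.000346

0.000346


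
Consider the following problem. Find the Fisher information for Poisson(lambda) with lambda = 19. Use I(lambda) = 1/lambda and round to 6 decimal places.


Fisher information for Poisson: I(lambda) = 1/lambda.
lambda = 19.
I(lambda) = 1/19 = 0.052632

0.052632


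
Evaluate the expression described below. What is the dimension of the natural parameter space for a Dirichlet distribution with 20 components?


Exponential family dimension calculation:
Dirichlet with 20 components has 20 natural parameters.

20


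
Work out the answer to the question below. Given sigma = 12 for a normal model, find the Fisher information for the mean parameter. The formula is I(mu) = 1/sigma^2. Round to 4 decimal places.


The Fisher information for the mean of a normal distribution is I(mu) = 1/sigma^2.
sigma = 12, so sigma^2 = 144.
I(mu) = 1/144 = 0.0069

0.0069


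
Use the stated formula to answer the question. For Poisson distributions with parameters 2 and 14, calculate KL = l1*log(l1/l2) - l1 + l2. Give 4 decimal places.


KL divergence for Poisson:
KL = l1*log(l1/l2) - l1 + l2.
l1 = 2, l2 = 14.
log(2/14) = -1.94591.
l1*log(l1/l2) = 2 * -1.94591 = -3.89182.
KL = -3.89182 - 2 + 14 = 8.1082

8.1082


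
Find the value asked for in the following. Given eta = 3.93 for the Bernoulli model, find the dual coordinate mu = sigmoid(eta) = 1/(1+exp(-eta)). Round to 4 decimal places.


Dual coordinate (expectation parameter) for Bernoulli:
mu = 1/(1+exp(-eta)).
eta = 3.93.
exp(-eta) = exp(-3.93) = 0.019644.
mu = 1/(1+0.019644) = 0.9807

0.9807


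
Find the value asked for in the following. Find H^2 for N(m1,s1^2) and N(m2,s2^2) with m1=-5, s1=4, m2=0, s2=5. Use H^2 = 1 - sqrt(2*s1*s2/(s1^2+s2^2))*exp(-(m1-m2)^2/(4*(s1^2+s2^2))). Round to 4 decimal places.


Squared Hellinger distance for Gaussians:
H^2 = 1 - sqrt(2*s1*s2/(s1^2+s2^2)) * exp(-(m1-m2)^2/(4*(s1^2+s2^2))).
s1^2 = 16, s2^2 = 25, s1^2+s2^2 = 41.
sqrt(2*4*5/(41)) = 0.98773.
(m1-m2)^2 = (-5)^2 = 25.
exp(-25/(4*41)) = exp(-0.152439) = 0.858611.
H^2 = 1 - 0.98773*0.858611 = 0.1519

0.1519


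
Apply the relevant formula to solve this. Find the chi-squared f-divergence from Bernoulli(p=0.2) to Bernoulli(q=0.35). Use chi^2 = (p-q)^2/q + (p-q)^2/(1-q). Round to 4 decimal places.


Chi-squared divergence between Bernoulli distributions:
chi^2 = (p-q)^2/q + (p-q)^2/(1-q).
p = 0.2, q = 0.35, p-q = -0.15.
(p-q)^2 = 0.0225.
term1 = 0.0225/0.35 = 0.064286.
term2 = 0.0225/0.65 = 0.034615.
chi^2 = 0.064286 + 0.034615 = 0.0989

0.0989


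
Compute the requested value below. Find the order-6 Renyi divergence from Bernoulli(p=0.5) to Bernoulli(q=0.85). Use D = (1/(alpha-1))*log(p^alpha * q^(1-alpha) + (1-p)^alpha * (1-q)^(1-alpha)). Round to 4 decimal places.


Renyi divergence of order alpha between Bernoulli distributions:
D = (1/(alpha-1))*log(p^alpha * q^(1-alpha) + (1-p)^alpha * (1-q)^(1-alpha)).
alpha = 6, p = 0.5, q = 0.85.
p^alpha * q^(1-alpha) = 0.5^6 * 0.85^-5 = 0.035215.
(1-p)^alpha * (1-q)^(1-alpha) = 0.5^6 * 0.15^-5 = 205.761317.
sum = 0.035215 + 205.761317 = 205.796532.
D = (1/5)*log(205.796532) = 1.0654

1.0654


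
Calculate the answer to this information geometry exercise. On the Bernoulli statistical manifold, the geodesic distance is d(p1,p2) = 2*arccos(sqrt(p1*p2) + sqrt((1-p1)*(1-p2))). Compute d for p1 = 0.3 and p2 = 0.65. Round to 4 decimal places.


Geodesic distance on Bernoulli manifold:
d(p1,p2) = 2*arccos(sqrt(p1*p2) + sqrt((1-p1)*(1-p2))).
sqrt(p1*p2) = sqrt(0.3*0.65) = 0.441588.
sqrt((1-p1)*(1-p2)) = sqrt(0.7*0.35) = 0.494975.
arg = 0.441588 + 0.494975 = 0.936563.
d = 2*arccos(0.936563) = 0.7162

0.7162


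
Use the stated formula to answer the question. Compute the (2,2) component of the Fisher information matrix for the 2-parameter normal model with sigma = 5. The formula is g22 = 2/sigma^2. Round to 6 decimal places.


For the 2-parameter normal family, the Fisher metric has:
  g11 = 1/sigma^2, g22 = 2/sigma^2.
sigma = 5, sigma^2 = 25.
g22 = 0.080000

0.080000


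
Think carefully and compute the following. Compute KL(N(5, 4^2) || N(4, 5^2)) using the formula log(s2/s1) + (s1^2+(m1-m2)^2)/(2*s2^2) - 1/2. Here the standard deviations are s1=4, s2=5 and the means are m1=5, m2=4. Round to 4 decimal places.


KL divergence between normal distributions:
KL = log(s2/s1) + (s1^2 + (m1-m2)^2)/(2*s2^2) - 1/2.
log(5/4) = 0.223144.
(4^2 + (5-4)^2)/(2*5^2) = (16 + 1)/50 = 0.34.
KL = 0.223144 + 0.34 - 0.5 = 0.0631

0.0631


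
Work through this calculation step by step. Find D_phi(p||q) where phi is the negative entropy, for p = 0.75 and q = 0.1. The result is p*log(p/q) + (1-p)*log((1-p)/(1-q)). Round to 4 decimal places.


Bregman divergence with negative entropy generator:
D = p*log(p/q) + (1-p)*log((1-p)/(1-q)).
p = 0.75, q = 0.1.
p*log(p/q) = 0.75*log(0.75/0.1) = 1.511177.
(1-p)*log((1-p)/(1-q)) = 0.25*log(0.25/0.9) = -0.320233.
D = 1.511177 + -0.320233 = 1.1909

1.1909


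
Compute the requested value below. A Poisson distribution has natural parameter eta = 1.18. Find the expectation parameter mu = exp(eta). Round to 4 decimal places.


Expectation parameter for Poisson exponential family:
mu = exp(eta).
eta = 1.18.
mu = exp(1.18) = 3.2544

3.2544


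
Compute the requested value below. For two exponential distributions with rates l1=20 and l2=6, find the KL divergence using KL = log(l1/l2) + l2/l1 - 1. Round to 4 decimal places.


KL divergence for exponential family:
KL = log(l1/l2) + l2/l1 - 1.
log(20/6) = 1.203973.
6/20 = 0.3.
KL = 1.203973 + 0.3 - 1 = 0.5040

0.5040


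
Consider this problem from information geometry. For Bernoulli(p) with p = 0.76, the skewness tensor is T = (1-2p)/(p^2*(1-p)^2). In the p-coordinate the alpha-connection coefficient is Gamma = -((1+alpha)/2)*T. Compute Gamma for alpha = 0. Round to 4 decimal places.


Skewness (Amari-Chentsov) tensor: T = (1-2p)/(p^2*(1-p)^2).
p = 0.76, 1-2p = -0.52, p^2 = 0.5776, (1-p)^2 = 0.0576.
T = -0.52/(0.5776 * 0.0576) = -15.629809.
In the p-coordinate, Gamma^(alpha) = Gamma^(0) - (alpha/2)*T with Gamma^(0) = (1/2)*g'(p) = -T/2,
so Gamma^(alpha) = -((1+alpha)/2)*T.
alpha = 0, -(1+alpha)/2 = -0.5.
Gamma = -0.5 * -15.629809 = 7.8149

7.8149


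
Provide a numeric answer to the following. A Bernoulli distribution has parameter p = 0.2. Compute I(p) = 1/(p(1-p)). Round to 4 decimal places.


For Bernoulli(p), Fisher information is I(p) = 1/(p*(1-p)).
p = 0.2, 1-p = 0.8.
p*(1-p) = 0.16.
I(p) = 1/0.16 = 6.2500

6.2500


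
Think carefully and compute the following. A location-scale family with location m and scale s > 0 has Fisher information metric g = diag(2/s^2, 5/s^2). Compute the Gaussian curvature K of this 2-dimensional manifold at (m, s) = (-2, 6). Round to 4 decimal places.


The metric has the form g = (A dm^2 + B ds^2)/s^2 with A = 2, B = 5.
Substitute u = sqrt(A/B)*m: g = B*(du^2 + ds^2)/s^2, i.e. B times the
Poincare upper half-plane metric, which has constant Gaussian curvature -1.
Scaling a 2D metric by a constant c divides the Gaussian curvature by c,
so K = -1/B = -1/(5) = -0.2000 everywhere (the point (m, s) = (-2, 6) is irrelevant:
the curvature is constant).
The requested Gaussian curvature is K = -0.2000.

-0.2000


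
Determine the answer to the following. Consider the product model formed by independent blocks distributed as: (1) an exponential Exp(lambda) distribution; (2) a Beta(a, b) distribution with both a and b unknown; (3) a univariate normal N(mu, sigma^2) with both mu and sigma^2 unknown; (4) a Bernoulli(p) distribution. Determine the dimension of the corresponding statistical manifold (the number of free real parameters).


The dimension of a statistical manifold equals the number of free
(independent) real parameters of the model. For a product of independent
blocks the parameter counts add.
- exponential (lambda): 1.
- Beta (a, b): 2.
- normal (mu, sigma^2): 2.
- Bernoulli (p): 1.
Total = 1 + 2 + 2 + 1 = 6.
Dimension = 6

6


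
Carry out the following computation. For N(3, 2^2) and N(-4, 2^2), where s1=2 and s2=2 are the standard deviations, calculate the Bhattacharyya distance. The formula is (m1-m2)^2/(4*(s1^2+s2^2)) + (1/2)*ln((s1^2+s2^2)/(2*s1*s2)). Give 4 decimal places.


Bhattacharyya distance between two Gaussians:
DB = (m1-m2)^2/(4*(s1^2+s2^2)) + (1/2)*ln((s1^2+s2^2)/(2*s1*s2)).
(m1-m2)^2 = (7)^2 = 49.
s1^2+s2^2 = 4 + 4 = 8.
term1 = 49/32 = 1.53125.
term2 = 0.5*ln(8/8.0) = 0.0.
DB = 1.53125 + 0.0 = 1.5313

1.5313


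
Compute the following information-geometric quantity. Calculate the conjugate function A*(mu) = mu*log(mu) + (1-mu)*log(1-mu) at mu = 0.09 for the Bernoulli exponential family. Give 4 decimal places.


Legendre transform for Bernoulli:
A*(mu) = mu*log(mu) + (1-mu)*log(1-mu).
mu = 0.09, 1-mu = 0.91.
mu*log(mu) = 0.09*log(0.09) = -0.216715.
(1-mu)*log(1-mu) = 0.91*log(0.91) = -0.085823.
A* = -0.216715 + -0.085823 = -0.3025

-0.3025


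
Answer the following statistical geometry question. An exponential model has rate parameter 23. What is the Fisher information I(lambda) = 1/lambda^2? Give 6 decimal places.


Fisher information for exponential: I(lambda) = 1/lambda^2.
lambda = 23, lambda^2 = 529.
I = 1/529 = 0.001890

0.001890


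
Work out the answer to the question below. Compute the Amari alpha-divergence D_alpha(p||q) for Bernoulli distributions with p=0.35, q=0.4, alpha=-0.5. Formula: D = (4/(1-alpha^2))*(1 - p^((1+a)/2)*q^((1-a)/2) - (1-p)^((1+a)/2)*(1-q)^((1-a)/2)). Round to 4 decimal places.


Amari alpha-divergence:
D = (4/(1-alpha^2))*(1 - p^((1+a)/2)*q^((1-a)/2) - (1-p)^((1+a)/2)*(1-q)^((1-a)/2)).
alpha = -0.5, p = 0.35, q = 0.4.
e1 = (1+alpha)/2 = 0.25, e2 = (1-alpha)/2 = 0.75.
t1 = p^e1 * q^e2 = 0.35^0.25 * 0.4^0.75 = 0.386867.
t2 = (1-p)^e1 * (1-q)^e2 = 0.65^0.25 * 0.6^0.75 = 0.612127.
4/(1-alpha^2) = 5.333333.
D = 5.333333*(1 - 0.386867 - 0.612127) = 0.0054

0.0054


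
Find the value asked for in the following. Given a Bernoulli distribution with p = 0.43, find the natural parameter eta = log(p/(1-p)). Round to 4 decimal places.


Natural parameter for Bernoulli: eta = log(p/(1-p)).
p = 0.43, 1-p = 0.57.
p/(1-p) = 0.754386.
eta = log(0.754386) = -0.2819

-0.2819
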